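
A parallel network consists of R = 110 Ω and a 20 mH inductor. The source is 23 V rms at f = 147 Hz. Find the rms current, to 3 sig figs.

1.26 A

ω = 2πf = 923.6 rad/s
X_L = ωL = 18.5 Ω
Parallel: admittances add. Y = 1/R + 1/(jωL)
Y = (0.00909 − j0.0541) S
|Y| = 0.0549 S → |Z| = 1/|Y| = 18.2 Ω, ∠Z = −∠Y = 80.5°
I = V/|Z| = 23/18.2 = 1.26 A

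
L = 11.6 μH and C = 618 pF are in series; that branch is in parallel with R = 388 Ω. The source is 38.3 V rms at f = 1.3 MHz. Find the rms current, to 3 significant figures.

ω = 2πf = 8.168e+06 rad/s
X_L = ωL = 94.8 Ω
X_C = 1/(ωC) = 198 Ω
Branch 1: Z₁ = R = 388 Ω
Branch 2 (series LC): Z₂ = j(X_L − X_C) = −j103 Ω
Parallel: Z = Z₁Z₂/(Z₁+Z₂), |Z| = 99.9 Ω, ∠Z = -75.1°
I = V/|Z| = 38.3/99.9 = 384 mA

384 mA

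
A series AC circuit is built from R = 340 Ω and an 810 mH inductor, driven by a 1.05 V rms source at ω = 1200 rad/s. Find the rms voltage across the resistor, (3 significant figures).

0.347 V

X_L = ωL = 972 Ω
Z = 340 + j972 Ω
|Z| = √(340² + 972²) = 1030 Ω
I = V/|Z| = 1.02 mA
V_R = I·|Z_R| = 0.00102 × 340 = 0.347 V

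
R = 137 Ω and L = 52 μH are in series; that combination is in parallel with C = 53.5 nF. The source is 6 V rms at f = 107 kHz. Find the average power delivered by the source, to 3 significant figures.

247 mW

ω = 2πf = 672300 rad/s
X_L = ωL = 35.0 Ω
X_C = 1/(ωC) = 27.8 Ω
Branch 1 (R+jX_L): Z₁ = 137 + j35.0 Ω, |Z₁| = 141 Ω
Branch 2 (−jX_C): Z₂ = −j27.8 Ω
Parallel: Z = Z₁Z₂/(Z₁+Z₂), |Z| = 28.7 Ω, ∠Z = -78.7°
I = V/|Z| = 209 mA
P = VI cos φ = 6 × 0.209 × cos(-78.7°) = 247 mW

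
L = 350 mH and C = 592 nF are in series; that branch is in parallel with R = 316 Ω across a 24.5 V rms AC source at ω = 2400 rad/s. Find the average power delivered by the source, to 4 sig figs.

X_L = ωL = 840.0 Ω
X_C = 1/(ωC) = 703.8 Ω
Branch 1: Z₁ = R = 316.0 Ω
Branch 2 (series LC): Z₂ = j(X_L − X_C) = j136.2 Ω
Parallel: Z = Z₁Z₂/(Z₁+Z₂), |Z| = 125.1 Ω, ∠Z = 66.69°
I = V/|Z| = 195.9 mA
P = VI cos φ = 24.5 × 0.1959 × cos(66.69°) = 1.900 W

1.900 W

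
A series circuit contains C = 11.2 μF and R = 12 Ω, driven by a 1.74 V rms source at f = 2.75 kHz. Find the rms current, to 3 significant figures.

133 mA

ω = 2πf = 17280 rad/s
X_C = 1/(ωC) = 5.17 Ω
Z = 12.0 − j5.17 Ω
|Z| = √(12.0² + 5.17²) = 13.1 Ω
I = V/|Z| = 1.74/13.1 = 133 mA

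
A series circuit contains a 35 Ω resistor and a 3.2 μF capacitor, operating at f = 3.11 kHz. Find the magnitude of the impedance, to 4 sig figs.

ω = 2πf = 19540 rad/s
X_C = 1/(ωC) = 15.99 Ω
Z = 35.00 − j15.99 Ω
|Z| = √(35.00² + 15.99²) = 38.48 Ω

38.48 Ω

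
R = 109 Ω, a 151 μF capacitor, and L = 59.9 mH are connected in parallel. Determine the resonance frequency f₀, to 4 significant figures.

52.92 Hz

ω₀ = 1/√(LC) = 1/√(0.0599 × 0.000151) = 332.5 rad/s
f₀ = ω₀/(2π) = 52.92 Hz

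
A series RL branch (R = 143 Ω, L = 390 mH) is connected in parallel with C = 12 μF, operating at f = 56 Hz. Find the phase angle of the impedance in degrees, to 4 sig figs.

-11.32°

ω = 2πf = 351.9 rad/s
X_L = ωL = 137.2 Ω
X_C = 1/(ωC) = 236.8 Ω
Branch 1 (R+jX_L): Z₁ = 143.0 + j137.2 Ω, |Z₁| = 198.2 Ω
Branch 2 (−jX_C): Z₂ = −j236.8 Ω
Parallel: Z = Z₁Z₂/(Z₁+Z₂), |Z| = 269.3 Ω, ∠Z = -11.32°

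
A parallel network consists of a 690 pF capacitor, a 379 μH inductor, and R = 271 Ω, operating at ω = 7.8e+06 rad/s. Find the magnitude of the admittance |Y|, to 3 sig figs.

6.25 mS

X_L = ωL = 2960 Ω
X_C = 1/(ωC) = 186 Ω
Parallel: admittances add. Y = 1/R + 1/(jωL) + jωC
Y = (0.00369 + j0.00504) S
|Y| = 0.00625 S → |Z| = 1/|Y| = 160 Ω, ∠Z = −∠Y = -53.8°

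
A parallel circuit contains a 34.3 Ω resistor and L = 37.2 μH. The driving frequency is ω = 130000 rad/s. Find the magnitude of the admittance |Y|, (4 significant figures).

X_L = ωL = 4.836 Ω
Parallel: admittances add. Y = 1/R + 1/(jωL)
Y = (0.02915 − j0.2068) S
|Y| = 0.2088 S → |Z| = 1/|Y| = 4.789 Ω, ∠Z = −∠Y = 81.97°

208.8 mS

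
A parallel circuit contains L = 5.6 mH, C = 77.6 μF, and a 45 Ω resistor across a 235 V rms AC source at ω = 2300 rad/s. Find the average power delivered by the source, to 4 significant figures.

X_L = ωL = 12.88 Ω
X_C = 1/(ωC) = 5.603 Ω
Parallel: admittances add. Y = 1/R + 1/(jωL) + jωC
Y = (0.02222 + j0.1008) S
|Y| = 0.1033 S → |Z| = 1/|Y| = 9.684 Ω, ∠Z = −∠Y = -77.57°
I = V/|Z| = 24.27 A
P = VI cos φ = 235 × 24.27 × cos(-77.57°) = 1.227 kW

1.227 kW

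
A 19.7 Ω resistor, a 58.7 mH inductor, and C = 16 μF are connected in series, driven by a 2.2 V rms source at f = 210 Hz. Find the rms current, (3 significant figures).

61.2 mA

ω = 2πf = 1319 rad/s
X_L = ωL = 77.5 Ω
X_C = 1/(ωC) = 47.4 Ω
Net reactance X = X_L − X_C = 30.1 Ω
Z = 19.7 + j30.1 Ω
|Z| = √(19.7² + 30.1²) = 36.0 Ω
I = V/|Z| = 2.2/36.0 = 61.2 mA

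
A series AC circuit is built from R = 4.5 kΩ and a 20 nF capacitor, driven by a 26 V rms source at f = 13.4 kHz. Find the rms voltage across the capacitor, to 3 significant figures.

3.40 V

ω = 2πf = 84190 rad/s
X_C = 1/(ωC) = 594 Ω
Z = 4500 − j594 Ω
|Z| = √(4500² + 594²) = 4540 Ω
I = V/|Z| = 5.73 mA
V_C = I·|Z_C| = 0.00573 × 594 = 3.40 V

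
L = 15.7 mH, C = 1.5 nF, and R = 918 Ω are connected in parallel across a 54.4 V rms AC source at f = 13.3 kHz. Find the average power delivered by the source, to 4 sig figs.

ω = 2πf = 83570 rad/s
X_L = ωL = 1312 Ω
X_C = 1/(ωC) = 7978 Ω
Parallel: admittances add. Y = 1/R + 1/(jωL) + jωC
Y = (0.001089 − j0.0006369) S
|Y| = 0.001262 S → |Z| = 1/|Y| = 792.5 Ω, ∠Z = −∠Y = 30.31°
I = V/|Z| = 68.64 mA
P = VI cos φ = 54.4 × 0.06864 × cos(30.31°) = 3.224 W

3.224 W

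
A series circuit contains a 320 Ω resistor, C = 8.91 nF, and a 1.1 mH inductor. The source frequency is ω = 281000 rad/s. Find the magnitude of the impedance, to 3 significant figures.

X_L = ωL = 309 Ω
X_C = 1/(ωC) = 399 Ω
Net reactance X = X_L − X_C = -90.3 Ω
Z = 320 − j90.3 Ω
|Z| = √(320² + 90.3²) = 332 Ω

332 Ω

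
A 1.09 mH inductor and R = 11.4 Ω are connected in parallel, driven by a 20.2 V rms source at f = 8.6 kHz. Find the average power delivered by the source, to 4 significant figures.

ω = 2πf = 54040 rad/s
X_L = ωL = 58.90 Ω
Parallel: admittances add. Y = 1/R + 1/(jωL)
Y = (0.08772 − j0.01698) S
|Y| = 0.08935 S → |Z| = 1/|Y| = 11.19 Ω, ∠Z = −∠Y = 10.95°
I = V/|Z| = 1.805 A
P = VI cos φ = 20.2 × 1.805 × cos(10.95°) = 35.79 W

35.79 W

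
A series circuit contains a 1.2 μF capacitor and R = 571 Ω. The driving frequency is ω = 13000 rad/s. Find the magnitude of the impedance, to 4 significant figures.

X_C = 1/(ωC) = 64.10 Ω
Z = 571.0 − j64.10 Ω
|Z| = √(571.0² + 64.10²) = 574.6 Ω

574.6 Ω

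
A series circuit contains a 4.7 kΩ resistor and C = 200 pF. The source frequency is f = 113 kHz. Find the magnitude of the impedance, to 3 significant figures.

8470 Ω

ω = 2πf = 710000 rad/s
X_C = 1/(ωC) = 7040 Ω
Z = 4700 − j7040 Ω
|Z| = √(4700² + 7040²) = 8470 Ω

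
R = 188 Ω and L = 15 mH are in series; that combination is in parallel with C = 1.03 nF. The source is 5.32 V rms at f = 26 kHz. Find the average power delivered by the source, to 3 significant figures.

ω = 2πf = 163400 rad/s
X_L = ωL = 2450 Ω
X_C = 1/(ωC) = 5940 Ω
Branch 1 (R+jX_L): Z₁ = 188 + j2450 Ω, |Z₁| = 2460 Ω
Branch 2 (−jX_C): Z₂ = −j5940 Ω
Parallel: Z = Z₁Z₂/(Z₁+Z₂), |Z| = 4180 Ω, ∠Z = 82.5°
I = V/|Z| = 1.27 mA
P = VI cos φ = 5.32 × 0.00127 × cos(82.5°) = 881 μW

881 μW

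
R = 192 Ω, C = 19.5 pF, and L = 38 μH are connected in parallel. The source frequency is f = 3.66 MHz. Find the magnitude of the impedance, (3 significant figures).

ω = 2πf = 2.3e+07 rad/s
X_L = ωL = 874 Ω
X_C = 1/(ωC) = 2230 Ω
Parallel: admittances add. Y = 1/R + 1/(jωL) + jωC
Y = (0.00521 − j0.000696) S
|Y| = 0.00525 S → |Z| = 1/|Y| = 190 Ω, ∠Z = −∠Y = 7.61°

190 Ω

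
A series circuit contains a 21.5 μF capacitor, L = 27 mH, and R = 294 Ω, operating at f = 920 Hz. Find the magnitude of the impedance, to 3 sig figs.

ω = 2πf = 5781 rad/s
X_L = ωL = 156 Ω
X_C = 1/(ωC) = 8.05 Ω
Net reactance X = X_L − X_C = 148 Ω
Z = 294 + j148 Ω
|Z| = √(294² + 148²) = 329 Ω

329 Ω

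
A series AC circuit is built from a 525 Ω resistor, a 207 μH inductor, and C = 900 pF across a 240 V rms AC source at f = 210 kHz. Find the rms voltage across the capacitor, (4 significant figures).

ω = 2πf = 1.319e+06 rad/s
X_L = ωL = 273.1 Ω
X_C = 1/(ωC) = 842.1 Ω
Net reactance X = X_L − X_C = -569.0 Ω
Z = 525.0 − j569.0 Ω
|Z| = √(525.0² + 569.0²) = 774.2 Ω
I = V/|Z| = 310.0 mA
V_C = I·|Z_C| = 0.3100 × 842.1 = 261.1 V

261.1 V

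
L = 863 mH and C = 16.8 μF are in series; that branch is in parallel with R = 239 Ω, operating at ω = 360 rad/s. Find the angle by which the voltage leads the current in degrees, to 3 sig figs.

58.7°

X_L = ωL = 311 Ω
X_C = 1/(ωC) = 165 Ω
Branch 1: Z₁ = R = 239 Ω
Branch 2 (series LC): Z₂ = j(X_L − X_C) = j145 Ω
Parallel: Z = Z₁Z₂/(Z₁+Z₂), |Z| = 124 Ω, ∠Z = 58.7°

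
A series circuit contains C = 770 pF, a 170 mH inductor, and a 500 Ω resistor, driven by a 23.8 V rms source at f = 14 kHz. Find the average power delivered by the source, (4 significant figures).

989.8 mW

ω = 2πf = 87960 rad/s
X_L = ωL = 14950 Ω
X_C = 1/(ωC) = 14760 Ω
Net reactance X = X_L − X_C = 190.1 Ω
Z = 500.0 + j190.1 Ω
|Z| = √(500.0² + 190.1²) = 534.9 Ω
∠Z = arctan(190.1/500.0) = 20.81°
I = V/|Z| = 44.49 mA
P = VI cos φ = 23.8 × 0.04449 × cos(20.81°) = 989.8 mW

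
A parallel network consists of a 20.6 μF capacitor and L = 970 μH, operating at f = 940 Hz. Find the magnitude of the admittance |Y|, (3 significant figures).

ω = 2πf = 5906 rad/s
X_L = ωL = 5.73 Ω
X_C = 1/(ωC) = 8.22 Ω
Parallel: admittances add. Y = 1/(jωL) + jωC
Y = (0 − j0.0529) S
|Y| = 0.0529 S → |Z| = 1/|Y| = 18.9 Ω, ∠Z = −∠Y = 90.0°

52.9 mS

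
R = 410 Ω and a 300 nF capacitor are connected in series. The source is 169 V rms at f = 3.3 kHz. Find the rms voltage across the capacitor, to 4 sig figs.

61.69 V

ω = 2πf = 20730 rad/s
X_C = 1/(ωC) = 160.8 Ω
Z = 410.0 − j160.8 Ω
|Z| = √(410.0² + 160.8²) = 440.4 Ω
I = V/|Z| = 383.7 mA
V_C = I·|Z_C| = 0.3837 × 160.8 = 61.69 V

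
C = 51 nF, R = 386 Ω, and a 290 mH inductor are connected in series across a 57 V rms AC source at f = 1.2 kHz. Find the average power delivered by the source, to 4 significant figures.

3.914 W

ω = 2πf = 7540 rad/s
X_L = ωL = 2187 Ω
X_C = 1/(ωC) = 2601 Ω
Net reactance X = X_L − X_C = -414.0 Ω
Z = 386.0 − j414.0 Ω
|Z| = √(386.0² + 414.0²) = 566.0 Ω
∠Z = arctan(-414.0/386.0) = -47.01°
I = V/|Z| = 100.7 mA
P = VI cos φ = 57 × 0.1007 × cos(-47.01°) = 3.914 W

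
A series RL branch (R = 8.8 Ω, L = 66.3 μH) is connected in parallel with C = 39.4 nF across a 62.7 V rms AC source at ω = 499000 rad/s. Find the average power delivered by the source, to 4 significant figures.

29.52 W

X_L = ωL = 33.08 Ω
X_C = 1/(ωC) = 50.86 Ω
Branch 1 (R+jX_L): Z₁ = 8.800 + j33.08 Ω, |Z₁| = 34.23 Ω
Branch 2 (−jX_C): Z₂ = −j50.86 Ω
Parallel: Z = Z₁Z₂/(Z₁+Z₂), |Z| = 87.77 Ω, ∠Z = 48.77°
I = V/|Z| = 714.3 mA
P = VI cos φ = 62.7 × 0.7143 × cos(48.77°) = 29.52 W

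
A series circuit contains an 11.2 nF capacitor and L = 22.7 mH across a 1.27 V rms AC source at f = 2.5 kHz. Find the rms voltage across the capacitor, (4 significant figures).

ω = 2πf = 15710 rad/s
X_L = ωL = 356.6 Ω
X_C = 1/(ωC) = 5684 Ω
Net reactance X = X_L − X_C = -5328 Ω
Z = − j5328 Ω
|Z| = √(0² + 5328²) = 5328 Ω
I = V/|Z| = 238.4 μA
V_C = I·|Z_C| = 0.0002384 × 5684 = 1.355 V

1.355 V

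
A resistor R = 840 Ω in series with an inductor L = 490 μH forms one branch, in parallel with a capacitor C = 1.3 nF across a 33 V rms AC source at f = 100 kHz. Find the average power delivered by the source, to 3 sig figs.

ω = 2πf = 628300 rad/s
X_L = ωL = 308 Ω
X_C = 1/(ωC) = 1220 Ω
Branch 1 (R+jX_L): Z₁ = 840 + j308 Ω, |Z₁| = 895 Ω
Branch 2 (−jX_C): Z₂ = −j1220 Ω
Parallel: Z = Z₁Z₂/(Z₁+Z₂), |Z| = 881 Ω, ∠Z = -22.4°
I = V/|Z| = 37.5 mA
P = VI cos φ = 33 × 0.0375 × cos(-22.4°) = 1.14 W

1.14 W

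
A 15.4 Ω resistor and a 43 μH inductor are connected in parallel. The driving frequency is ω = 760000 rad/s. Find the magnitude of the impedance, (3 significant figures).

X_L = ωL = 32.7 Ω
Parallel: admittances add. Y = 1/R + 1/(jωL)
Y = (0.0649 − j0.0306) S
|Y| = 0.0718 S → |Z| = 1/|Y| = 13.9 Ω, ∠Z = −∠Y = 25.2°

13.9 Ω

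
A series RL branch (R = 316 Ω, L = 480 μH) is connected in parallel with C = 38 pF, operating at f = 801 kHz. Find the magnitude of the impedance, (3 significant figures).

4500 Ω

ω = 2πf = 5.033e+06 rad/s
X_L = ωL = 2420 Ω
X_C = 1/(ωC) = 5230 Ω
Branch 1 (R+jX_L): Z₁ = 316 + j2420 Ω, |Z₁| = 2440 Ω
Branch 2 (−jX_C): Z₂ = −j5230 Ω
Parallel: Z = Z₁Z₂/(Z₁+Z₂), |Z| = 4500 Ω, ∠Z = 76.1°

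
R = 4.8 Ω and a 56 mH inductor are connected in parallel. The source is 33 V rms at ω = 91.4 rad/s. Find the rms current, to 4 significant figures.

9.425 A

X_L = ωL = 5.118 Ω
Parallel: admittances add. Y = 1/R + 1/(jωL)
Y = (0.2083 − j0.1954) S
|Y| = 0.2856 S → |Z| = 1/|Y| = 3.501 Ω, ∠Z = −∠Y = 43.16°
I = V/|Z| = 33/3.501 = 9.425 A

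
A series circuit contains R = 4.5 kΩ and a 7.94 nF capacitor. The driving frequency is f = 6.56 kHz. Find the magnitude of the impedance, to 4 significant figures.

ω = 2πf = 41220 rad/s
X_C = 1/(ωC) = 3056 Ω
Z = 4500 − j3056 Ω
|Z| = √(4500² + 3056²) = 5439 Ω

5439 Ω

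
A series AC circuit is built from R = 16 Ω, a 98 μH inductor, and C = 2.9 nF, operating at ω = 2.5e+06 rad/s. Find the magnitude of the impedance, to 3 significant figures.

108 Ω

X_L = ωL = 245 Ω
X_C = 1/(ωC) = 138 Ω
Net reactance X = X_L − X_C = 107 Ω
Z = 16.0 + j107 Ω
|Z| = √(16.0² + 107²) = 108 Ω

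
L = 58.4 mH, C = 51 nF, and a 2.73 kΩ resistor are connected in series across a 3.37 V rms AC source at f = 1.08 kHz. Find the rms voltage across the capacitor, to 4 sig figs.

ω = 2πf = 6786 rad/s
X_L = ωL = 396.3 Ω
X_C = 1/(ωC) = 2890 Ω
Net reactance X = X_L − X_C = -2493 Ω
Z = 2730 − j2493 Ω
|Z| = √(2730² + 2493²) = 3697 Ω
I = V/|Z| = 911.5 μA
V_C = I·|Z_C| = 0.0009115 × 2890 = 2.634 V

2.634 V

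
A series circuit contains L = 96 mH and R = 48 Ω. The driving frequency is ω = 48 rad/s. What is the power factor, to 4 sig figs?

0.9954

X_L = ωL = 4.608 Ω
Z = 48.00 + j4.608 Ω
|Z| = √(48.00² + 4.608²) = 48.22 Ω
∠Z = arctan(4.608/48.00) = 5.484°
cos φ = cos(5.484°) = 0.9954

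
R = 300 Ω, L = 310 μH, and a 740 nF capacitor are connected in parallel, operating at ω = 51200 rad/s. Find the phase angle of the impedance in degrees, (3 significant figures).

82.4°

X_L = ωL = 15.9 Ω
X_C = 1/(ωC) = 26.4 Ω
Parallel: admittances add. Y = 1/R + 1/(jωL) + jωC
Y = (0.00333 − j0.0251) S
|Y| = 0.0253 S → |Z| = 1/|Y| = 39.5 Ω, ∠Z = −∠Y = 82.4°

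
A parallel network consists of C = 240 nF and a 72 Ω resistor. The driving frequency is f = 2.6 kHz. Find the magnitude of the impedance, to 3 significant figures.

ω = 2πf = 16340 rad/s
X_C = 1/(ωC) = 255 Ω
Parallel: admittances add. Y = 1/R + jωC
Y = (0.0139 + j0.00392) S
|Y| = 0.0144 S → |Z| = 1/|Y| = 69.3 Ω, ∠Z = −∠Y = -15.8°

69.3 Ω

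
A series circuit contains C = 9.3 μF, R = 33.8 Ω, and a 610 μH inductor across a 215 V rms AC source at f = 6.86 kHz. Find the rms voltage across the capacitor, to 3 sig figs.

ω = 2πf = 43100 rad/s
X_L = ωL = 26.3 Ω
X_C = 1/(ωC) = 2.49 Ω
Net reactance X = X_L − X_C = 23.8 Ω
Z = 33.8 + j23.8 Ω
|Z| = √(33.8² + 23.8²) = 41.3 Ω
I = V/|Z| = 5.20 A
V_C = I·|Z_C| = 5.20 × 2.49 = 13.0 V

13.0 V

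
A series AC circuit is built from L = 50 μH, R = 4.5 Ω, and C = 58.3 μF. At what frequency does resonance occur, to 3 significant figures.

2.95 kHz

ω₀ = 1/√(LC) = 1/√(5e-05 × 5.83e-05) = 18520 rad/s
f₀ = ω₀/(2π) = 2.95 kHz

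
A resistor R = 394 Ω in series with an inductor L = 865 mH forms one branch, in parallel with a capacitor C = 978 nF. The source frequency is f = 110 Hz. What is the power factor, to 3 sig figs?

0.843

ω = 2πf = 691.2 rad/s
X_L = ωL = 598 Ω
X_C = 1/(ωC) = 1480 Ω
Branch 1 (R+jX_L): Z₁ = 394 + j598 Ω, |Z₁| = 716 Ω
Branch 2 (−jX_C): Z₂ = −j1480 Ω
Parallel: Z = Z₁Z₂/(Z₁+Z₂), |Z| = 1100 Ω, ∠Z = 32.5°
cos φ = cos(32.5°) = 0.843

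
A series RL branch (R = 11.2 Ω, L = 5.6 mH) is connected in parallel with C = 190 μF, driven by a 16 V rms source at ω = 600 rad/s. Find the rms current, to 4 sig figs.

1.940 A

X_L = ωL = 3.360 Ω
X_C = 1/(ωC) = 8.772 Ω
Branch 1 (R+jX_L): Z₁ = 11.20 + j3.360 Ω, |Z₁| = 11.69 Ω
Branch 2 (−jX_C): Z₂ = −j8.772 Ω
Parallel: Z = Z₁Z₂/(Z₁+Z₂), |Z| = 8.246 Ω, ∠Z = -47.51°
I = V/|Z| = 16/8.246 = 1.940 A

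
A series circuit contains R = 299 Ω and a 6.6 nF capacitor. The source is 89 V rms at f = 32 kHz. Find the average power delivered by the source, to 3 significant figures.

3.60 W

ω = 2πf = 201100 rad/s
X_C = 1/(ωC) = 754 Ω
Z = 299 − j754 Ω
|Z| = √(299² + 754²) = 811 Ω
∠Z = arctan(-754/299) = -68.4°
I = V/|Z| = 110 mA
P = VI cos φ = 89 × 0.110 × cos(-68.4°) = 3.60 W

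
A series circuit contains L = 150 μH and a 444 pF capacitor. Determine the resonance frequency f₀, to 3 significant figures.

617 kHz

ω₀ = 1/√(LC) = 1/√(0.00015 × 4.44e-10) = 3.875e+06 rad/s
f₀ = ω₀/(2π) = 617 kHz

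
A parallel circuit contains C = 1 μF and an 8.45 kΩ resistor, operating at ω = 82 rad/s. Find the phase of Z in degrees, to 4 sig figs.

X_C = 1/(ωC) = 12200 Ω
Parallel: admittances add. Y = 1/R + jωC
Y = (0.0001183 + j8.2e-05) S
|Y| = 0.0001440 S → |Z| = 1/|Y| = 6946 Ω, ∠Z = −∠Y = -34.72°

-34.72°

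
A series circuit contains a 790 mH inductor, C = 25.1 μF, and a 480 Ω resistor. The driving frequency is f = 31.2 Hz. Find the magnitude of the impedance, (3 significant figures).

482 Ω

ω = 2πf = 196.0 rad/s
X_L = ωL = 155 Ω
X_C = 1/(ωC) = 203 Ω
Net reactance X = X_L − X_C = -48.4 Ω
Z = 480 − j48.4 Ω
|Z| = √(480² + 48.4²) = 482 Ω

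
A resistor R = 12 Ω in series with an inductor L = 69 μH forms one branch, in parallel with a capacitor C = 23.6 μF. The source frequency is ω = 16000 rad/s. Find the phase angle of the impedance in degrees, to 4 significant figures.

X_L = ωL = 1.104 Ω
X_C = 1/(ωC) = 2.648 Ω
Branch 1 (R+jX_L): Z₁ = 12.00 + j1.104 Ω, |Z₁| = 12.05 Ω
Branch 2 (−jX_C): Z₂ = −j2.648 Ω
Parallel: Z = Z₁Z₂/(Z₁+Z₂), |Z| = 2.638 Ω, ∠Z = -77.41°

-77.41°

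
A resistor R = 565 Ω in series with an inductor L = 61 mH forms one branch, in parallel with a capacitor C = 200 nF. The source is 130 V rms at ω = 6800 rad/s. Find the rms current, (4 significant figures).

X_L = ωL = 414.8 Ω
X_C = 1/(ωC) = 735.3 Ω
Branch 1 (R+jX_L): Z₁ = 565.0 + j414.8 Ω, |Z₁| = 700.9 Ω
Branch 2 (−jX_C): Z₂ = −j735.3 Ω
Parallel: Z = Z₁Z₂/(Z₁+Z₂), |Z| = 793.4 Ω, ∠Z = -24.15°
I = V/|Z| = 130/793.4 = 163.8 mA

163.8 mA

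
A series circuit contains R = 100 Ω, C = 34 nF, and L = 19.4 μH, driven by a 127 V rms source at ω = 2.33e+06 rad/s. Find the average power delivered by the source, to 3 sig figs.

X_L = ωL = 45.2 Ω
X_C = 1/(ωC) = 12.6 Ω
Net reactance X = X_L − X_C = 32.6 Ω
Z = 100 + j32.6 Ω
|Z| = √(100² + 32.6²) = 105 Ω
∠Z = arctan(32.6/100) = 18.0°
I = V/|Z| = 1.21 A
P = VI cos φ = 127 × 1.21 × cos(18.0°) = 146 W

146 W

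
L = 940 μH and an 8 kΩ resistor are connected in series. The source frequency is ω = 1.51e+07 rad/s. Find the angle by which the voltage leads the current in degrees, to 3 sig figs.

X_L = ωL = 14200 Ω
Z = 8000 + j14200 Ω
|Z| = √(8000² + 14200²) = 16300 Ω
∠Z = arctan(14200/8000) = 60.6°

60.6°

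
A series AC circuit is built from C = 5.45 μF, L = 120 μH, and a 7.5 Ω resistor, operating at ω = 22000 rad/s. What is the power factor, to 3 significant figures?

0.796

X_L = ωL = 2.64 Ω
X_C = 1/(ωC) = 8.34 Ω
Net reactance X = X_L − X_C = -5.70 Ω
Z = 7.50 − j5.70 Ω
|Z| = √(7.50² + 5.70²) = 9.42 Ω
∠Z = arctan(-5.70/7.50) = -37.2°
cos φ = cos(-37.2°) = 0.796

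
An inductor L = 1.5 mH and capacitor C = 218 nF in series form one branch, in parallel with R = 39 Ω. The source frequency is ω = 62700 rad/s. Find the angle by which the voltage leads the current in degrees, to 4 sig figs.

X_L = ωL = 94.05 Ω
X_C = 1/(ωC) = 73.16 Ω
Branch 1: Z₁ = R = 39.00 Ω
Branch 2 (series LC): Z₂ = j(X_L − X_C) = j20.89 Ω
Parallel: Z = Z₁Z₂/(Z₁+Z₂), |Z| = 18.41 Ω, ∠Z = 61.83°

61.83°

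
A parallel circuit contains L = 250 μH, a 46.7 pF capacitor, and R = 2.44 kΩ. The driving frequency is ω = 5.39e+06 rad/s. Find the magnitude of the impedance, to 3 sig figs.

X_L = ωL = 1350 Ω
X_C = 1/(ωC) = 3970 Ω
Parallel: admittances add. Y = 1/R + 1/(jωL) + jωC
Y = (0.000410 − j0.000490) S
|Y| = 0.000639 S → |Z| = 1/|Y| = 1560 Ω, ∠Z = −∠Y = 50.1°

1560 Ω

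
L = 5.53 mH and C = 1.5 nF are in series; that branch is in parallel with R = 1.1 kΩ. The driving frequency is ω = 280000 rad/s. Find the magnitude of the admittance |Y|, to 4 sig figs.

X_L = ωL = 1548 Ω
X_C = 1/(ωC) = 2381 Ω
Branch 1: Z₁ = R = 1100 Ω
Branch 2 (series LC): Z₂ = j(X_L − X_C) = −j832.6 Ω
Parallel: Z = Z₁Z₂/(Z₁+Z₂), |Z| = 663.8 Ω, ∠Z = -52.88°
|Y| = 1/|Z| = 1.506 mS

1.506 mS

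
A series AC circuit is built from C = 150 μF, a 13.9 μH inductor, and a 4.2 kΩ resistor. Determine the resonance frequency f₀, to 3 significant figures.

3.49 kHz

ω₀ = 1/√(LC) = 1/√(1.39e-05 × 0.00015) = 21900 rad/s
f₀ = ω₀/(2π) = 3.49 kHz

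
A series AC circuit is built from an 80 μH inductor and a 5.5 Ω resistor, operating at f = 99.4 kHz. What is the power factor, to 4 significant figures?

0.1094

ω = 2πf = 624500 rad/s
X_L = ωL = 49.96 Ω
Z = 5.500 + j49.96 Ω
|Z| = √(5.500² + 49.96²) = 50.27 Ω
∠Z = arctan(49.96/5.500) = 83.72°
cos φ = cos(83.72°) = 0.1094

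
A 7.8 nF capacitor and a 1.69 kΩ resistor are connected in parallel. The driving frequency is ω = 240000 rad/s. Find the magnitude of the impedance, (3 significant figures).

X_C = 1/(ωC) = 534 Ω
Parallel: admittances add. Y = 1/R + jωC
Y = (0.000592 + j0.00187) S
|Y| = 0.00196 S → |Z| = 1/|Y| = 509 Ω, ∠Z = −∠Y = -72.5°

509 Ω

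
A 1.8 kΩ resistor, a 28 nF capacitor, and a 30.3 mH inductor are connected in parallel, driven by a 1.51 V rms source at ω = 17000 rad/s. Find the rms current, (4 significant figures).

X_L = ωL = 515.1 Ω
X_C = 1/(ωC) = 2101 Ω
Parallel: admittances add. Y = 1/R + 1/(jωL) + jωC
Y = (0.0005556 − j0.001465) S
|Y| = 0.001567 S → |Z| = 1/|Y| = 638.1 Ω, ∠Z = −∠Y = 69.24°
I = V/|Z| = 1.51/638.1 = 2.366 mA

2.366 mA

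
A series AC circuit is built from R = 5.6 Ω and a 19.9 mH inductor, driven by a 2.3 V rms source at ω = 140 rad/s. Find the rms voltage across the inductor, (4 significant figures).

X_L = ωL = 2.786 Ω
Z = 5.600 + j2.786 Ω
|Z| = √(5.600² + 2.786²) = 6.255 Ω
I = V/|Z| = 367.7 mA
V_L = I·|Z_L| = 0.3677 × 2.786 = 1.024 V

1.024 V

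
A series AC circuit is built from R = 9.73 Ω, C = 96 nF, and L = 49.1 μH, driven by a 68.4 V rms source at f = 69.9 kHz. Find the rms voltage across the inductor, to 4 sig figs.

148.0 V

ω = 2πf = 439200 rad/s
X_L = ωL = 21.56 Ω
X_C = 1/(ωC) = 23.72 Ω
Net reactance X = X_L − X_C = -2.153 Ω
Z = 9.730 − j2.153 Ω
|Z| = √(9.730² + 2.153²) = 9.965 Ω
I = V/|Z| = 6.864 A
V_L = I·|Z_L| = 6.864 × 21.56 = 148.0 V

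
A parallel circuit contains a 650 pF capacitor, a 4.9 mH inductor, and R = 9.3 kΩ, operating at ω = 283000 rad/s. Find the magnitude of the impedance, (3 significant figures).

X_L = ωL = 1390 Ω
X_C = 1/(ωC) = 5440 Ω
Parallel: admittances add. Y = 1/R + 1/(jωL) + jωC
Y = (0.000108 − j0.000537) S
|Y| = 0.000548 S → |Z| = 1/|Y| = 1830 Ω, ∠Z = −∠Y = 78.7°

1830 Ω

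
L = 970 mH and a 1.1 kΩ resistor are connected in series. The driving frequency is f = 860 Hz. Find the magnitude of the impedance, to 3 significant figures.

ω = 2πf = 5404 rad/s
X_L = ωL = 5240 Ω
Z = 1100 + j5240 Ω
|Z| = √(1100² + 5240²) = 5360 Ω

5360 Ω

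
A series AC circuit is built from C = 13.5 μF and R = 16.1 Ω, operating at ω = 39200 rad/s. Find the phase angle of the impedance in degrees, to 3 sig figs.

X_C = 1/(ωC) = 1.89 Ω
Z = 16.1 − j1.89 Ω
|Z| = √(16.1² + 1.89²) = 16.2 Ω
∠Z = arctan(-1.89/16.1) = -6.69°

-6.69°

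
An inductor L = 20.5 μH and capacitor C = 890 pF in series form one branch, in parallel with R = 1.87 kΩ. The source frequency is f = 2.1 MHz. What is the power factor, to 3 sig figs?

0.0986

ω = 2πf = 1.319e+07 rad/s
X_L = ωL = 270 Ω
X_C = 1/(ωC) = 85.2 Ω
Branch 1: Z₁ = R = 1870 Ω
Branch 2 (series LC): Z₂ = j(X_L − X_C) = j185 Ω
Parallel: Z = Z₁Z₂/(Z₁+Z₂), |Z| = 184 Ω, ∠Z = 84.3°
cos φ = cos(84.3°) = 0.0986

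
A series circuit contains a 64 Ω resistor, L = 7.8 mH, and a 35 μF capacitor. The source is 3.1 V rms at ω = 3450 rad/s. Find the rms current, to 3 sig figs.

46.5 mA

X_L = ωL = 26.9 Ω
X_C = 1/(ωC) = 8.28 Ω
Net reactance X = X_L − X_C = 18.6 Ω
Z = 64.0 + j18.6 Ω
|Z| = √(64.0² + 18.6²) = 66.7 Ω
I = V/|Z| = 3.1/66.7 = 46.5 mA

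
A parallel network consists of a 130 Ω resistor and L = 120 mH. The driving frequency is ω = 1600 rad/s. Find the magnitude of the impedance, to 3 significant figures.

108 Ω

X_L = ωL = 192 Ω
Parallel: admittances add. Y = 1/R + 1/(jωL)
Y = (0.00769 − j0.00521) S
|Y| = 0.00929 S → |Z| = 1/|Y| = 108 Ω, ∠Z = −∠Y = 34.1°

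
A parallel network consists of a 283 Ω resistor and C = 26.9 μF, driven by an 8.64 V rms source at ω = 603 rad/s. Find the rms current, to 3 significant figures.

X_C = 1/(ωC) = 61.6 Ω
Parallel: admittances add. Y = 1/R + jωC
Y = (0.00353 + j0.0162) S
|Y| = 0.0166 S → |Z| = 1/|Y| = 60.2 Ω, ∠Z = −∠Y = -77.7°
I = V/|Z| = 8.64/60.2 = 143 mA

143 mA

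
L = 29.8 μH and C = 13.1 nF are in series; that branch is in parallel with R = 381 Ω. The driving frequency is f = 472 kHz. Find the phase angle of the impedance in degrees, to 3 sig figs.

ω = 2πf = 2.966e+06 rad/s
X_L = ωL = 88.4 Ω
X_C = 1/(ωC) = 25.7 Ω
Branch 1: Z₁ = R = 381 Ω
Branch 2 (series LC): Z₂ = j(X_L − X_C) = j62.6 Ω
Parallel: Z = Z₁Z₂/(Z₁+Z₂), |Z| = 61.8 Ω, ∠Z = 80.7°

80.7°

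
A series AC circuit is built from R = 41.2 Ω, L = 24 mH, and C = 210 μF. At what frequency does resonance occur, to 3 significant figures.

70.9 Hz

ω₀ = 1/√(LC) = 1/√(0.024 × 0.00021) = 445.4 rad/s
f₀ = ω₀/(2π) = 70.9 Hz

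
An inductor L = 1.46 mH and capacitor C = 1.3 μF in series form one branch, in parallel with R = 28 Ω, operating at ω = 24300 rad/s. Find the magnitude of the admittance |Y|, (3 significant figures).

X_L = ωL = 35.5 Ω
X_C = 1/(ωC) = 31.7 Ω
Branch 1: Z₁ = R = 28.0 Ω
Branch 2 (series LC): Z₂ = j(X_L − X_C) = j3.82 Ω
Parallel: Z = Z₁Z₂/(Z₁+Z₂), |Z| = 3.79 Ω, ∠Z = 82.2°
|Y| = 1/|Z| = 264 mS

264 mS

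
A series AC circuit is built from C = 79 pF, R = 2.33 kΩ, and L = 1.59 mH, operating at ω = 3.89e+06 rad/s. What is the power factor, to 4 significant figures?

X_L = ωL = 6185 Ω
X_C = 1/(ωC) = 3254 Ω
Net reactance X = X_L − X_C = 2931 Ω
Z = 2330 + j2931 Ω
|Z| = √(2330² + 2931²) = 3744 Ω
∠Z = arctan(2931/2330) = 51.52°
cos φ = cos(51.52°) = 0.6223

0.6223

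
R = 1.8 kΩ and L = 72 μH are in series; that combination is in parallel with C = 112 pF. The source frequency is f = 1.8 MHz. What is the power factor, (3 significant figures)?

ω = 2πf = 1.131e+07 rad/s
X_L = ωL = 814 Ω
X_C = 1/(ωC) = 789 Ω
Branch 1 (R+jX_L): Z₁ = 1800 + j814 Ω, |Z₁| = 1980 Ω
Branch 2 (−jX_C): Z₂ = −j789 Ω
Parallel: Z = Z₁Z₂/(Z₁+Z₂), |Z| = 866 Ω, ∠Z = -66.4°
cos φ = cos(-66.4°) = 0.400

0.400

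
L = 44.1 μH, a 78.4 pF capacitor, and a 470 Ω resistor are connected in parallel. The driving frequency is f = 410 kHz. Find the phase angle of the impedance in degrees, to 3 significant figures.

76.1°

ω = 2πf = 2.576e+06 rad/s
X_L = ωL = 114 Ω
X_C = 1/(ωC) = 4950 Ω
Parallel: admittances add. Y = 1/R + 1/(jωL) + jωC
Y = (0.00213 − j0.00860) S
|Y| = 0.00886 S → |Z| = 1/|Y| = 113 Ω, ∠Z = −∠Y = 76.1°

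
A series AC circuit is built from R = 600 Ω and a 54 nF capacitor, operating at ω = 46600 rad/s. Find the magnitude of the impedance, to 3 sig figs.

X_C = 1/(ωC) = 397 Ω
Z = 600 − j397 Ω
|Z| = √(600² + 397²) = 720 Ω

720 Ω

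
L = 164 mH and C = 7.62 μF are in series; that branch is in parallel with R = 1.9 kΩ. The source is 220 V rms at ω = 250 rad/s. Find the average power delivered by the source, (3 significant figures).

X_L = ωL = 41.0 Ω
X_C = 1/(ωC) = 525 Ω
Branch 1: Z₁ = R = 1900 Ω
Branch 2 (series LC): Z₂ = j(X_L − X_C) = −j484 Ω
Parallel: Z = Z₁Z₂/(Z₁+Z₂), |Z| = 469 Ω, ∠Z = -75.7°
I = V/|Z| = 469 mA
P = VI cos φ = 220 × 0.469 × cos(-75.7°) = 25.5 W

25.5 W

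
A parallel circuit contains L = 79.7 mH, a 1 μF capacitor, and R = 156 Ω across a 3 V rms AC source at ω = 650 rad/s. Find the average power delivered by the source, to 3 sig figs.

57.7 mW

X_L = ωL = 51.8 Ω
X_C = 1/(ωC) = 1540 Ω
Parallel: admittances add. Y = 1/R + 1/(jωL) + jωC
Y = (0.00641 − j0.0187) S
|Y| = 0.0197 S → |Z| = 1/|Y| = 50.7 Ω, ∠Z = −∠Y = 71.0°
I = V/|Z| = 59.2 mA
P = VI cos φ = 3 × 0.0592 × cos(71.0°) = 57.7 mW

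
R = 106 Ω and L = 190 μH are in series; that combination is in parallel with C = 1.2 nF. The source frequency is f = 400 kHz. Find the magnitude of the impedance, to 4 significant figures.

899.1 Ω

ω = 2πf = 2.513e+06 rad/s
X_L = ωL = 477.5 Ω
X_C = 1/(ωC) = 331.6 Ω
Branch 1 (R+jX_L): Z₁ = 106.0 + j477.5 Ω, |Z₁| = 489.1 Ω
Branch 2 (−jX_C): Z₂ = −j331.6 Ω
Parallel: Z = Z₁Z₂/(Z₁+Z₂), |Z| = 899.1 Ω, ∠Z = -66.53°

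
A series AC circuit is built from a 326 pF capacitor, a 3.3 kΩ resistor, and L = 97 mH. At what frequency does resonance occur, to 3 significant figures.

28.3 kHz

ω₀ = 1/√(LC) = 1/√(0.097 × 3.26e-10) = 177800 rad/s
f₀ = ω₀/(2π) = 28.3 kHz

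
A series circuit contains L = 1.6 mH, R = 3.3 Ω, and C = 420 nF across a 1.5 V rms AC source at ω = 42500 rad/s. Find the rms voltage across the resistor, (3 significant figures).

0.398 V

X_L = ωL = 68.0 Ω
X_C = 1/(ωC) = 56.0 Ω
Net reactance X = X_L − X_C = 12.0 Ω
Z = 3.30 + j12.0 Ω
|Z| = √(3.30² + 12.0²) = 12.4 Ω
I = V/|Z| = 121 mA
V_R = I·|Z_R| = 0.121 × 3.30 = 0.398 V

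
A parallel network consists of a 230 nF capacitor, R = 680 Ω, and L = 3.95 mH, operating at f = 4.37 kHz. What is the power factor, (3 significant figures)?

ω = 2πf = 27460 rad/s
X_L = ωL = 108 Ω
X_C = 1/(ωC) = 158 Ω
Parallel: admittances add. Y = 1/R + 1/(jωL) + jωC
Y = (0.00147 − j0.00290) S
|Y| = 0.00326 S → |Z| = 1/|Y| = 307 Ω, ∠Z = −∠Y = 63.2°
cos φ = cos(63.2°) = 0.452

0.452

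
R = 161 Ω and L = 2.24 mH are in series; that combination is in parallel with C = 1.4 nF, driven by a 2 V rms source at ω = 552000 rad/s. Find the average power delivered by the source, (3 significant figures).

414 μW

X_L = ωL = 1240 Ω
X_C = 1/(ωC) = 1290 Ω
Branch 1 (R+jX_L): Z₁ = 161 + j1240 Ω, |Z₁| = 1250 Ω
Branch 2 (−jX_C): Z₂ = −j1290 Ω
Parallel: Z = Z₁Z₂/(Z₁+Z₂), |Z| = 9440 Ω, ∠Z = 12.2°
I = V/|Z| = 212 μA
P = VI cos φ = 2 × 0.000212 × cos(12.2°) = 414 μW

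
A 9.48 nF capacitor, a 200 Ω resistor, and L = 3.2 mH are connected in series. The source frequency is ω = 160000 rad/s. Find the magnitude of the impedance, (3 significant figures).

X_L = ωL = 512 Ω
X_C = 1/(ωC) = 659 Ω
Net reactance X = X_L − X_C = -147 Ω
Z = 200 − j147 Ω
|Z| = √(200² + 147²) = 248 Ω

248 Ω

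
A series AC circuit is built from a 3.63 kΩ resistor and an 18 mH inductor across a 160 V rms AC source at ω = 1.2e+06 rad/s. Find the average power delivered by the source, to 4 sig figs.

193.7 mW

X_L = ωL = 21600 Ω
Z = 3630 + j21600 Ω
|Z| = √(3630² + 21600²) = 21900 Ω
∠Z = arctan(21600/3630) = 80.46°
I = V/|Z| = 7.305 mA
P = VI cos φ = 160 × 0.007305 × cos(80.46°) = 193.7 mW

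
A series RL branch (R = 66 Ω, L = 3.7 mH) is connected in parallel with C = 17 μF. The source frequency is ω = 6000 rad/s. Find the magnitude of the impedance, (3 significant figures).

X_L = ωL = 22.2 Ω
X_C = 1/(ωC) = 9.80 Ω
Branch 1 (R+jX_L): Z₁ = 66.0 + j22.2 Ω, |Z₁| = 69.6 Ω
Branch 2 (−jX_C): Z₂ = −j9.80 Ω
Parallel: Z = Z₁Z₂/(Z₁+Z₂), |Z| = 10.2 Ω, ∠Z = -82.0°

10.2 Ω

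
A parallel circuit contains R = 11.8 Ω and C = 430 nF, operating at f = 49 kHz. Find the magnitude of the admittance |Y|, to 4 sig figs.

157.2 mS

ω = 2πf = 307900 rad/s
X_C = 1/(ωC) = 7.554 Ω
Parallel: admittances add. Y = 1/R + jωC
Y = (0.08475 + j0.1324) S
|Y| = 0.1572 S → |Z| = 1/|Y| = 6.362 Ω, ∠Z = −∠Y = -57.38°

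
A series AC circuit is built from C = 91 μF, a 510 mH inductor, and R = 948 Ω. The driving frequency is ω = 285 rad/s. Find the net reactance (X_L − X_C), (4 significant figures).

106.8 Ω

X_L = ωL = 145.3 Ω
X_C = 1/(ωC) = 38.56 Ω
X = 145.3 − 38.56 = 106.8 Ω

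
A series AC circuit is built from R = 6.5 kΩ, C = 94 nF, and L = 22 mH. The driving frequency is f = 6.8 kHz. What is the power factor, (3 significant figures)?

0.994

ω = 2πf = 42730 rad/s
X_L = ωL = 940 Ω
X_C = 1/(ωC) = 249 Ω
Net reactance X = X_L − X_C = 691 Ω
Z = 6500 + j691 Ω
|Z| = √(6500² + 691²) = 6540 Ω
∠Z = arctan(691/6500) = 6.07°
cos φ = cos(6.07°) = 0.994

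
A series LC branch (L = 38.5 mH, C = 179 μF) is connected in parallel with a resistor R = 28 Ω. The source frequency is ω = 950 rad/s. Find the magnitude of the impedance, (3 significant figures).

X_L = ωL = 36.6 Ω
X_C = 1/(ωC) = 5.88 Ω
Branch 1: Z₁ = R = 28.0 Ω
Branch 2 (series LC): Z₂ = j(X_L − X_C) = j30.7 Ω
Parallel: Z = Z₁Z₂/(Z₁+Z₂), |Z| = 20.7 Ω, ∠Z = 42.4°

20.7 Ω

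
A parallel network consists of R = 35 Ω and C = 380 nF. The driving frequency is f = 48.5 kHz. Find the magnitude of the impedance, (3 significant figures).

ω = 2πf = 304700 rad/s
X_C = 1/(ωC) = 8.64 Ω
Parallel: admittances add. Y = 1/R + jωC
Y = (0.0286 + j0.116) S
|Y| = 0.119 S → |Z| = 1/|Y| = 8.38 Ω, ∠Z = −∠Y = -76.1°

8.38 Ω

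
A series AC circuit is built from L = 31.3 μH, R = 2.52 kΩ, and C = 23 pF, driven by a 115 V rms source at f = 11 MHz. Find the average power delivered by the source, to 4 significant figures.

ω = 2πf = 6.912e+07 rad/s
X_L = ωL = 2163 Ω
X_C = 1/(ωC) = 629.1 Ω
Net reactance X = X_L − X_C = 1534 Ω
Z = 2520 + j1534 Ω
|Z| = √(2520² + 1534²) = 2950 Ω
∠Z = arctan(1534/2520) = 31.33°
I = V/|Z| = 38.98 mA
P = VI cos φ = 115 × 0.03898 × cos(31.33°) = 3.829 W

3.829 W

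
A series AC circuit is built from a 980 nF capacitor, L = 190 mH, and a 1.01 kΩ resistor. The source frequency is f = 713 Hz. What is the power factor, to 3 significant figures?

ω = 2πf = 4480 rad/s
X_L = ωL = 851 Ω
X_C = 1/(ωC) = 228 Ω
Net reactance X = X_L − X_C = 623 Ω
Z = 1010 + j623 Ω
|Z| = √(1010² + 623²) = 1190 Ω
∠Z = arctan(623/1010) = 31.7°
cos φ = cos(31.7°) = 0.851

0.851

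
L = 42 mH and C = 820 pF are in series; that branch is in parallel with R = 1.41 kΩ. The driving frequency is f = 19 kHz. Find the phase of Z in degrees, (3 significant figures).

ω = 2πf = 119400 rad/s
X_L = ωL = 5010 Ω
X_C = 1/(ωC) = 10200 Ω
Branch 1: Z₁ = R = 1410 Ω
Branch 2 (series LC): Z₂ = j(X_L − X_C) = −j5200 Ω
Parallel: Z = Z₁Z₂/(Z₁+Z₂), |Z| = 1360 Ω, ∠Z = -15.2°

-15.2°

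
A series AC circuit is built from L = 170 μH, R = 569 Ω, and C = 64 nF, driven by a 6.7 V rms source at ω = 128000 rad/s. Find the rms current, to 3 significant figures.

11.6 mA

X_L = ωL = 21.8 Ω
X_C = 1/(ωC) = 122 Ω
Net reactance X = X_L − X_C = -100 Ω
Z = 569 − j100 Ω
|Z| = √(569² + 100²) = 578 Ω
I = V/|Z| = 6.7/578 = 11.6 mA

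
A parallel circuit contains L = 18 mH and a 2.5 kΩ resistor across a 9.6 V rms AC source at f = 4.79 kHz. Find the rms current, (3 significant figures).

18.1 mA

ω = 2πf = 30100 rad/s
X_L = ωL = 542 Ω
Parallel: admittances add. Y = 1/R + 1/(jωL)
Y = (0.000400 − j0.00185) S
|Y| = 0.00189 S → |Z| = 1/|Y| = 529 Ω, ∠Z = −∠Y = 77.8°
I = V/|Z| = 9.6/529 = 18.1 mA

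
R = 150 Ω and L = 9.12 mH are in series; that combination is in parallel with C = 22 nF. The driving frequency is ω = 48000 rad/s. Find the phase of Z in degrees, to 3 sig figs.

X_L = ωL = 438 Ω
X_C = 1/(ωC) = 947 Ω
Branch 1 (R+jX_L): Z₁ = 150 + j438 Ω, |Z₁| = 463 Ω
Branch 2 (−jX_C): Z₂ = −j947 Ω
Parallel: Z = Z₁Z₂/(Z₁+Z₂), |Z| = 825 Ω, ∠Z = 54.7°

54.7°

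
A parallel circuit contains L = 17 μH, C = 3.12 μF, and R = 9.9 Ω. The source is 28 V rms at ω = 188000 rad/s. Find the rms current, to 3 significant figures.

8.17 A

X_L = ωL = 3.20 Ω
X_C = 1/(ωC) = 1.70 Ω
Parallel: admittances add. Y = 1/R + 1/(jωL) + jωC
Y = (0.101 + j0.274) S
|Y| = 0.292 S → |Z| = 1/|Y| = 3.43 Ω, ∠Z = −∠Y = -69.7°
I = V/|Z| = 28/3.43 = 8.17 A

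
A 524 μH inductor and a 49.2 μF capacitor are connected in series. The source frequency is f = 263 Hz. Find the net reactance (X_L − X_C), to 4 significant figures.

-11.43 Ω

ω = 2πf = 1652 rad/s
X_L = ωL = 0.8659 Ω
X_C = 1/(ωC) = 12.30 Ω
X = 0.8659 − 12.30 = -11.43 Ω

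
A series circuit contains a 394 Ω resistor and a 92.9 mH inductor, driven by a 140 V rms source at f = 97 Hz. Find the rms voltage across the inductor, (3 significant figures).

19.9 V

ω = 2πf = 609.5 rad/s
X_L = ωL = 56.6 Ω
Z = 394 + j56.6 Ω
|Z| = √(394² + 56.6²) = 398 Ω
I = V/|Z| = 352 mA
V_L = I·|Z_L| = 0.352 × 56.6 = 19.9 V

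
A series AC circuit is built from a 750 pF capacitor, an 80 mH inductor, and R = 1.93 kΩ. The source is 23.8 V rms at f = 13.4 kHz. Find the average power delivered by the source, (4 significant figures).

12.63 mW

ω = 2πf = 84190 rad/s
X_L = ωL = 6736 Ω
X_C = 1/(ωC) = 15840 Ω
Net reactance X = X_L − X_C = -9101 Ω
Z = 1930 − j9101 Ω
|Z| = √(1930² + 9101²) = 9303 Ω
∠Z = arctan(-9101/1930) = -78.03°
I = V/|Z| = 2.558 mA
P = VI cos φ = 23.8 × 0.002558 × cos(-78.03°) = 12.63 mW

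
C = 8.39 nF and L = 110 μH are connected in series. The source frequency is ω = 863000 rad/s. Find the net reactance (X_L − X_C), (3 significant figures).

-43.2 Ω

X_L = ωL = 94.9 Ω
X_C = 1/(ωC) = 138 Ω
X = 94.9 − 138 = -43.2 Ω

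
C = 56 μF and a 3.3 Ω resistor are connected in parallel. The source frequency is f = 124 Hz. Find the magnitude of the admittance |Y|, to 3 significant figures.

306 mS

ω = 2πf = 779.1 rad/s
X_C = 1/(ωC) = 22.9 Ω
Parallel: admittances add. Y = 1/R + jωC
Y = (0.303 + j0.0436) S
|Y| = 0.306 S → |Z| = 1/|Y| = 3.27 Ω, ∠Z = −∠Y = -8.19°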